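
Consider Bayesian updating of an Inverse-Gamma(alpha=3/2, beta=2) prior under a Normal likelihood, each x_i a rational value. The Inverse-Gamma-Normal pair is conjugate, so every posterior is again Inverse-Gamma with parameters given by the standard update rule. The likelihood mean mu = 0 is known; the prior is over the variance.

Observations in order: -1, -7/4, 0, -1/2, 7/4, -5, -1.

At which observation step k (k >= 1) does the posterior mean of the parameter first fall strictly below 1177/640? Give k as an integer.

obs 1: x=-1 → posterior Inverse-Gamma(2, 5/2)
obs 2: x=-7/4 → posterior Inverse-Gamma(5/2, 129/32)
obs 3: x=0 → posterior Inverse-Gamma(3, 129/32)
obs 4: x=-1/2 → posterior Inverse-Gamma(7/2, 133/32)
obs 5: x=7/4 → posterior Inverse-Gamma(4, 91/16)
obs 6: x=-5 → posterior Inverse-Gamma(9/2, 291/16)
obs 7: x=-1 → posterior Inverse-Gamma(5, 299/16)

k = 4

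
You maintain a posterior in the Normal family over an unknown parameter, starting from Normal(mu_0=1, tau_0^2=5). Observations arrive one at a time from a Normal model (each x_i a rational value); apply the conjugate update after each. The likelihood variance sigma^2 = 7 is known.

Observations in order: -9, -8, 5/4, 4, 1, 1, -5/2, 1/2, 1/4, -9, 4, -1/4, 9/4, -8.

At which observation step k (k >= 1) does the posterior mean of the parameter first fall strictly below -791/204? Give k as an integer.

k = 2

obs 1: x=-9 → posterior Normal(-19/6, 35/12)
obs 2: x=-8 → posterior Normal(-78/17, 35/17)
obs 3: x=5/4 → posterior Normal(-287/88, 35/22)
obs 4: x=4 → posterior Normal(-23/12, 35/27)
obs 5: x=1 → posterior Normal(-187/128, 35/32)
obs 6: x=1 → posterior Normal(-167/148, 35/37)
obs 7: x=-5/2 → posterior Normal(-31/24, 5/6)
obs 8: x=1/2 → posterior Normal(-207/188, 35/47)
obs 9: x=1/4 → posterior Normal(-101/104, 35/52)
obs 10: x=-9 → posterior Normal(-191/114, 35/57)
obs 11: x=4 → posterior Normal(-151/124, 35/62)
obs 12: x=-1/4 → posterior Normal(-307/268, 35/67)
obs 13: x=9/4 → posterior Normal(-131/144, 35/72)
obs 14: x=-8 → posterior Normal(-211/154, 5/11)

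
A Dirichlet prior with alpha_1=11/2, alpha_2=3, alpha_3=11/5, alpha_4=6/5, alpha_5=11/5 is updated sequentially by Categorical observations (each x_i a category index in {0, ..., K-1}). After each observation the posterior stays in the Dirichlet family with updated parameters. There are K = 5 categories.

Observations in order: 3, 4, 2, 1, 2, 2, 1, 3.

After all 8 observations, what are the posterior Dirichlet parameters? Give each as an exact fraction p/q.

alpha_1=11/2, alpha_2=5, alpha_3=26/5, alpha_4=16/5, alpha_5=16/5

obs 1: x=3 → posterior Dirichlet(11/2, 3, 11/5, 11/5, 11/5)
obs 2: x=4 → posterior Dirichlet(11/2, 3, 11/5, 11/5, 16/5)
obs 3: x=2 → posterior Dirichlet(11/2, 3, 16/5, 11/5, 16/5)
obs 4: x=1 → posterior Dirichlet(11/2, 4, 16/5, 11/5, 16/5)
obs 5: x=2 → posterior Dirichlet(11/2, 4, 21/5, 11/5, 16/5)
obs 6: x=2 → posterior Dirichlet(11/2, 4, 26/5, 11/5, 16/5)
obs 7: x=1 → posterior Dirichlet(11/2, 5, 26/5, 11/5, 16/5)
obs 8: x=3 → posterior Dirichlet(11/2, 5, 26/5, 16/5, 16/5)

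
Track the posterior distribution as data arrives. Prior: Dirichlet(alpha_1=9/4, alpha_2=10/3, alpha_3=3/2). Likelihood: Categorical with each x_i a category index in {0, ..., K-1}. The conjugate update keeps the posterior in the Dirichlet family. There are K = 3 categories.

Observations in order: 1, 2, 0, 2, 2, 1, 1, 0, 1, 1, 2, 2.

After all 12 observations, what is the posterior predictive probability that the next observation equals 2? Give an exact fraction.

78/229

obs 1: x=1 → posterior Dirichlet(9/4, 13/3, 3/2)
obs 2: x=2 → posterior Dirichlet(9/4, 13/3, 5/2)
obs 3: x=0 → posterior Dirichlet(13/4, 13/3, 5/2)
obs 4: x=2 → posterior Dirichlet(13/4, 13/3, 7/2)
obs 5: x=2 → posterior Dirichlet(13/4, 13/3, 9/2)
obs 6: x=1 → posterior Dirichlet(13/4, 16/3, 9/2)
obs 7: x=1 → posterior Dirichlet(13/4, 19/3, 9/2)
obs 8: x=0 → posterior Dirichlet(17/4, 19/3, 9/2)
obs 9: x=1 → posterior Dirichlet(17/4, 22/3, 9/2)
obs 10: x=1 → posterior Dirichlet(17/4, 25/3, 9/2)
obs 11: x=2 → posterior Dirichlet(17/4, 25/3, 11/2)
obs 12: x=2 → posterior Dirichlet(17/4, 25/3, 13/2)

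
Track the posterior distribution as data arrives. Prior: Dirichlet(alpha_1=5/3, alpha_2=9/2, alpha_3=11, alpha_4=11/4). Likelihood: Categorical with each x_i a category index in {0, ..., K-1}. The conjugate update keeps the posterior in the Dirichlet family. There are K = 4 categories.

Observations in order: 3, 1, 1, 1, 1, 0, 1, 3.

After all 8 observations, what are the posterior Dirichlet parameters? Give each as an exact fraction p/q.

alpha_1=8/3, alpha_2=19/2, alpha_3=11, alpha_4=19/4

obs 1: x=3 → posterior Dirichlet(5/3, 9/2, 11, 15/4)
obs 2: x=1 → posterior Dirichlet(5/3, 11/2, 11, 15/4)
obs 3: x=1 → posterior Dirichlet(5/3, 13/2, 11, 15/4)
obs 4: x=1 → posterior Dirichlet(5/3, 15/2, 11, 15/4)
obs 5: x=1 → posterior Dirichlet(5/3, 17/2, 11, 15/4)
obs 6: x=0 → posterior Dirichlet(8/3, 17/2, 11, 15/4)
obs 7: x=1 → posterior Dirichlet(8/3, 19/2, 11, 15/4)
obs 8: x=3 → posterior Dirichlet(8/3, 19/2, 11, 19/4)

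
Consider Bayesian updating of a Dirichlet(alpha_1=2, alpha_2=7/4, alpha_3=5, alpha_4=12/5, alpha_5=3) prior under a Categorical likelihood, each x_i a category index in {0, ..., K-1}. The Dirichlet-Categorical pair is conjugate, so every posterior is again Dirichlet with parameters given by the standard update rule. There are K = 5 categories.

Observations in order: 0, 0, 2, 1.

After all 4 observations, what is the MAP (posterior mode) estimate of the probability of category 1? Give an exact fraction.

obs 1: x=0 → posterior Dirichlet(3, 7/4, 5, 12/5, 3)
obs 2: x=0 → posterior Dirichlet(4, 7/4, 5, 12/5, 3)
obs 3: x=2 → posterior Dirichlet(4, 7/4, 6, 12/5, 3)
obs 4: x=1 → posterior Dirichlet(4, 11/4, 6, 12/5, 3)

35/263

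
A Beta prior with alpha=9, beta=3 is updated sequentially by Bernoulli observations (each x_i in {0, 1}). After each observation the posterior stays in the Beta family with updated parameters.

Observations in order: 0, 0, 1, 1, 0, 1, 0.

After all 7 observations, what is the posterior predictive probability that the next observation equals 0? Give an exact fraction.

7/19

obs 1: x=0 → posterior Beta(9, 4)
obs 2: x=0 → posterior Beta(9, 5)
obs 3: x=1 → posterior Beta(10, 5)
obs 4: x=1 → posterior Beta(11, 5)
obs 5: x=0 → posterior Beta(11, 6)
obs 6: x=1 → posterior Beta(12, 6)
obs 7: x=0 → posterior Beta(12, 7)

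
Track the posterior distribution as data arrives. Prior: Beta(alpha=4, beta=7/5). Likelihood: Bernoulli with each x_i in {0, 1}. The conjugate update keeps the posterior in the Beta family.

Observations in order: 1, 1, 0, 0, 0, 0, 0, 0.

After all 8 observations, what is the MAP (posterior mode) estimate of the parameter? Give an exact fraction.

25/57

obs 1: x=1 → posterior Beta(5, 7/5)
obs 2: x=1 → posterior Beta(6, 7/5)
obs 3: x=0 → posterior Beta(6, 12/5)
obs 4: x=0 → posterior Beta(6, 17/5)
obs 5: x=0 → posterior Beta(6, 22/5)
obs 6: x=0 → posterior Beta(6, 27/5)
obs 7: x=0 → posterior Beta(6, 32/5)
obs 8: x=0 → posterior Beta(6, 37/5)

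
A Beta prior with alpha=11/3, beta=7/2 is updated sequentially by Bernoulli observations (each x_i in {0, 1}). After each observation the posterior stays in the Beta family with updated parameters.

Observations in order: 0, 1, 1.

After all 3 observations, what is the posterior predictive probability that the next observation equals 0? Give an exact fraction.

obs 1: x=0 → posterior Beta(11/3, 9/2)
obs 2: x=1 → posterior Beta(14/3, 9/2)
obs 3: x=1 → posterior Beta(17/3, 9/2)

27/61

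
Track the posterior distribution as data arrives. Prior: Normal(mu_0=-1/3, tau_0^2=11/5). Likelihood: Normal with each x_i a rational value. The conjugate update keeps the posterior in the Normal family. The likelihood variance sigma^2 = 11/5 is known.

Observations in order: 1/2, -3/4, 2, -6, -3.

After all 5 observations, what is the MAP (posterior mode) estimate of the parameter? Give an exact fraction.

-91/72

obs 1: x=1/2 → posterior Normal(1/12, 11/10)
obs 2: x=-3/4 → posterior Normal(-7/36, 11/15)
obs 3: x=2 → posterior Normal(17/48, 11/20)
obs 4: x=-6 → posterior Normal(-11/12, 11/25)
obs 5: x=-3 → posterior Normal(-91/72, 11/30)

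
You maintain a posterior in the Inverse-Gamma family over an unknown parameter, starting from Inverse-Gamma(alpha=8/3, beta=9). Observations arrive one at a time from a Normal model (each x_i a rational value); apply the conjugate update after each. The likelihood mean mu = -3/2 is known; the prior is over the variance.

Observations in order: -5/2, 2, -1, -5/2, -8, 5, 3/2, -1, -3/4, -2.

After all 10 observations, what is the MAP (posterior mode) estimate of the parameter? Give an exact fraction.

6099/832

obs 1: x=-5/2 → posterior Inverse-Gamma(19/6, 19/2)
obs 2: x=2 → posterior Inverse-Gamma(11/3, 125/8)
obs 3: x=-1 → posterior Inverse-Gamma(25/6, 63/4)
obs 4: x=-5/2 → posterior Inverse-Gamma(14/3, 65/4)
obs 5: x=-8 → posterior Inverse-Gamma(31/6, 299/8)
obs 6: x=5 → posterior Inverse-Gamma(17/3, 117/2)
obs 7: x=3/2 → posterior Inverse-Gamma(37/6, 63)
obs 8: x=-1 → posterior Inverse-Gamma(20/3, 505/8)
obs 9: x=-3/4 → posterior Inverse-Gamma(43/6, 2029/32)
obs 10: x=-2 → posterior Inverse-Gamma(23/3, 2033/32)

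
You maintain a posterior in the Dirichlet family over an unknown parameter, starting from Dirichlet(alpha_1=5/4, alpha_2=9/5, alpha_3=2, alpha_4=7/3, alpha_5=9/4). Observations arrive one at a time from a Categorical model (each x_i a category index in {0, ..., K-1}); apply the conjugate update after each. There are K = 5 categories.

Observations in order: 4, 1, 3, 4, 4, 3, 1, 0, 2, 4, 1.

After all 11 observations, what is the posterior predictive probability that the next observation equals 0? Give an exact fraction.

obs 1: x=4 → posterior Dirichlet(5/4, 9/5, 2, 7/3, 13/4)
obs 2: x=1 → posterior Dirichlet(5/4, 14/5, 2, 7/3, 13/4)
obs 3: x=3 → posterior Dirichlet(5/4, 14/5, 2, 10/3, 13/4)
obs 4: x=4 → posterior Dirichlet(5/4, 14/5, 2, 10/3, 17/4)
obs 5: x=4 → posterior Dirichlet(5/4, 14/5, 2, 10/3, 21/4)
obs 6: x=3 → posterior Dirichlet(5/4, 14/5, 2, 13/3, 21/4)
obs 7: x=1 → posterior Dirichlet(5/4, 19/5, 2, 13/3, 21/4)
obs 8: x=0 → posterior Dirichlet(9/4, 19/5, 2, 13/3, 21/4)
obs 9: x=2 → posterior Dirichlet(9/4, 19/5, 3, 13/3, 21/4)
obs 10: x=4 → posterior Dirichlet(9/4, 19/5, 3, 13/3, 25/4)
obs 11: x=1 → posterior Dirichlet(9/4, 24/5, 3, 13/3, 25/4)

135/1238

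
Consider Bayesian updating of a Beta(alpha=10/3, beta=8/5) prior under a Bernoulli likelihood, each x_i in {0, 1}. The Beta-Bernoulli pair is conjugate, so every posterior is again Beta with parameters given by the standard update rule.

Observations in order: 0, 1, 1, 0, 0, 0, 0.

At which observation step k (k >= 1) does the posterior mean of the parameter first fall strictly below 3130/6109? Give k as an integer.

obs 1: x=0 → posterior Beta(10/3, 13/5)
obs 2: x=1 → posterior Beta(13/3, 13/5)
obs 3: x=1 → posterior Beta(16/3, 13/5)
obs 4: x=0 → posterior Beta(16/3, 18/5)
obs 5: x=0 → posterior Beta(16/3, 23/5)
obs 6: x=0 → posterior Beta(16/3, 28/5)
obs 7: x=0 → posterior Beta(16/3, 33/5)

k = 6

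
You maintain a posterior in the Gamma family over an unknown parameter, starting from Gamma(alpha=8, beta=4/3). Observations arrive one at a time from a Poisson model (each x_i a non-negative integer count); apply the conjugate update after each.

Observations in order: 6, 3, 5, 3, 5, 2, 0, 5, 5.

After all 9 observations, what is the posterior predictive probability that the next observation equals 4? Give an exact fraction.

obs 1: x=6 → posterior Gamma(14, 7/3)
obs 2: x=3 → posterior Gamma(17, 10/3)
obs 3: x=5 → posterior Gamma(22, 13/3)
obs 4: x=3 → posterior Gamma(25, 16/3)
obs 5: x=5 → posterior Gamma(30, 19/3)
obs 6: x=2 → posterior Gamma(32, 22/3)
obs 7: x=0 → posterior Gamma(32, 25/3)
obs 8: x=5 → posterior Gamma(37, 28/3)
obs 9: x=5 → posterior Gamma(42, 31/3)

5234170367740451355109345722974632661213312069065468017778819550463795/28056286254482683829045126019903137553319729554530417551182389907030016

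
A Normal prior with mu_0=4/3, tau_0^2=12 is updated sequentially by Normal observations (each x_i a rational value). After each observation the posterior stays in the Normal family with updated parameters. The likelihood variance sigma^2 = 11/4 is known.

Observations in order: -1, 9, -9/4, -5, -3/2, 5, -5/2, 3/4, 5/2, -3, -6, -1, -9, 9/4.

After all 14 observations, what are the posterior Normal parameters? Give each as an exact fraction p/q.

mu_0=-1648/2049, tau_0^2=132/683

obs 1: x=-1 → posterior Normal(-100/177, 132/59)
obs 2: x=9 → posterior Normal(1196/321, 132/107)
obs 3: x=-9/4 → posterior Normal(872/465, 132/155)
obs 4: x=-5 → posterior Normal(152/609, 132/203)
obs 5: x=-3/2 → posterior Normal(-64/753, 132/251)
obs 6: x=5 → posterior Normal(656/897, 132/299)
obs 7: x=-5/2 → posterior Normal(296/1041, 132/347)
obs 8: x=3/4 → posterior Normal(404/1185, 132/395)
obs 9: x=5/2 → posterior Normal(764/1329, 132/443)
obs 10: x=-3 → posterior Normal(332/1473, 132/491)
obs 11: x=-6 → posterior Normal(-76/231, 12/49)
obs 12: x=-1 → posterior Normal(-676/1761, 132/587)
obs 13: x=-9 → posterior Normal(-1972/1905, 132/635)
obs 14: x=9/4 → posterior Normal(-1648/2049, 132/683)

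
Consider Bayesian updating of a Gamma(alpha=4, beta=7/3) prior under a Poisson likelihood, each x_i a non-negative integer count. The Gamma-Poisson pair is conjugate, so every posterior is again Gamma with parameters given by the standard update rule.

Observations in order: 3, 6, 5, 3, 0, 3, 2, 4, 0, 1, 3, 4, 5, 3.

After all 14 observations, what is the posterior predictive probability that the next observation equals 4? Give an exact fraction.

2407279259995864261320782185230508412102674644912306137163705676308238029199305203289/15780006959516657911823032053578178140843043851329138560868439879617237597558361030656

obs 1: x=3 → posterior Gamma(7, 10/3)
obs 2: x=6 → posterior Gamma(13, 13/3)
obs 3: x=5 → posterior Gamma(18, 16/3)
obs 4: x=3 → posterior Gamma(21, 19/3)
obs 5: x=0 → posterior Gamma(21, 22/3)
obs 6: x=3 → posterior Gamma(24, 25/3)
obs 7: x=2 → posterior Gamma(26, 28/3)
obs 8: x=4 → posterior Gamma(30, 31/3)
obs 9: x=0 → posterior Gamma(30, 34/3)
obs 10: x=1 → posterior Gamma(31, 37/3)
obs 11: x=3 → posterior Gamma(34, 40/3)
obs 12: x=4 → posterior Gamma(38, 43/3)
obs 13: x=5 → posterior Gamma(43, 46/3)
obs 14: x=3 → posterior Gamma(46, 49/3)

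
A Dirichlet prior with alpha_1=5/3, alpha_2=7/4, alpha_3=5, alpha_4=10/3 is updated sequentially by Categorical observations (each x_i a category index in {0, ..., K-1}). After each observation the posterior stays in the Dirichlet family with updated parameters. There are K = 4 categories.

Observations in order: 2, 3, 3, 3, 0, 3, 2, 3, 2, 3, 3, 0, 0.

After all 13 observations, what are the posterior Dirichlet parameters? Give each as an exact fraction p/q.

alpha_1=14/3, alpha_2=7/4, alpha_3=8, alpha_4=31/3

obs 1: x=2 → posterior Dirichlet(5/3, 7/4, 6, 10/3)
obs 2: x=3 → posterior Dirichlet(5/3, 7/4, 6, 13/3)
obs 3: x=3 → posterior Dirichlet(5/3, 7/4, 6, 16/3)
obs 4: x=3 → posterior Dirichlet(5/3, 7/4, 6, 19/3)
obs 5: x=0 → posterior Dirichlet(8/3, 7/4, 6, 19/3)
obs 6: x=3 → posterior Dirichlet(8/3, 7/4, 6, 22/3)
obs 7: x=2 → posterior Dirichlet(8/3, 7/4, 7, 22/3)
obs 8: x=3 → posterior Dirichlet(8/3, 7/4, 7, 25/3)
obs 9: x=2 → posterior Dirichlet(8/3, 7/4, 8, 25/3)
obs 10: x=3 → posterior Dirichlet(8/3, 7/4, 8, 28/3)
obs 11: x=3 → posterior Dirichlet(8/3, 7/4, 8, 31/3)
obs 12: x=0 → posterior Dirichlet(11/3, 7/4, 8, 31/3)
obs 13: x=0 → posterior Dirichlet(14/3, 7/4, 8, 31/3)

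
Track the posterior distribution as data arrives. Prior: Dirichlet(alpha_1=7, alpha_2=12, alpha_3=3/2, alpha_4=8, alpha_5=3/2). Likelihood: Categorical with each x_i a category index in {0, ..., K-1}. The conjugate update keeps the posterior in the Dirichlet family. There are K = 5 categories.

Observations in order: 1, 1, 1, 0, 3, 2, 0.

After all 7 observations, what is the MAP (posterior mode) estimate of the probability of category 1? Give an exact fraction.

obs 1: x=1 → posterior Dirichlet(7, 13, 3/2, 8, 3/2)
obs 2: x=1 → posterior Dirichlet(7, 14, 3/2, 8, 3/2)
obs 3: x=1 → posterior Dirichlet(7, 15, 3/2, 8, 3/2)
obs 4: x=0 → posterior Dirichlet(8, 15, 3/2, 8, 3/2)
obs 5: x=3 → posterior Dirichlet(8, 15, 3/2, 9, 3/2)
obs 6: x=2 → posterior Dirichlet(8, 15, 5/2, 9, 3/2)
obs 7: x=0 → posterior Dirichlet(9, 15, 5/2, 9, 3/2)

7/16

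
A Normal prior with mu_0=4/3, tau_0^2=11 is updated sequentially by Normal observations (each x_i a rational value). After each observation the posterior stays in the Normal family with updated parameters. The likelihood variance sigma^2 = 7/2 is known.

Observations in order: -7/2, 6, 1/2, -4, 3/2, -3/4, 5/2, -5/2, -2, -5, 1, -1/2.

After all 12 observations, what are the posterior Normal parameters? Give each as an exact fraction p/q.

mu_0=-835/1626, tau_0^2=77/271

obs 1: x=-7/2 → posterior Normal(-7/3, 77/29)
obs 2: x=6 → posterior Normal(193/153, 77/51)
obs 3: x=1/2 → posterior Normal(226/219, 77/73)
obs 4: x=-4 → posterior Normal(-2/15, 77/95)
obs 5: x=3/2 → posterior Normal(61/351, 77/117)
obs 6: x=-3/4 → posterior Normal(23/834, 77/139)
obs 7: x=5/2 → posterior Normal(353/966, 11/23)
obs 8: x=-5/2 → posterior Normal(23/1098, 77/183)
obs 9: x=-2 → posterior Normal(-241/1230, 77/205)
obs 10: x=-5 → posterior Normal(-901/1362, 77/227)
obs 11: x=1 → posterior Normal(-769/1494, 77/249)
obs 12: x=-1/2 → posterior Normal(-835/1626, 77/271)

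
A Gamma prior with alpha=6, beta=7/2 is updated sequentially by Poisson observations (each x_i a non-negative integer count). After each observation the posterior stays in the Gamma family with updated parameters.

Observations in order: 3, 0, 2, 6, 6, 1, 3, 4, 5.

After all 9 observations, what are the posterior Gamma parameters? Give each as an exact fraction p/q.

obs 1: x=3 → posterior Gamma(9, 9/2)
obs 2: x=0 → posterior Gamma(9, 11/2)
obs 3: x=2 → posterior Gamma(11, 13/2)
obs 4: x=6 → posterior Gamma(17, 15/2)
obs 5: x=6 → posterior Gamma(23, 17/2)
obs 6: x=1 → posterior Gamma(24, 19/2)
obs 7: x=3 → posterior Gamma(27, 21/2)
obs 8: x=4 → posterior Gamma(31, 23/2)
obs 9: x=5 → posterior Gamma(36, 25/2)

alpha=36, beta=25/2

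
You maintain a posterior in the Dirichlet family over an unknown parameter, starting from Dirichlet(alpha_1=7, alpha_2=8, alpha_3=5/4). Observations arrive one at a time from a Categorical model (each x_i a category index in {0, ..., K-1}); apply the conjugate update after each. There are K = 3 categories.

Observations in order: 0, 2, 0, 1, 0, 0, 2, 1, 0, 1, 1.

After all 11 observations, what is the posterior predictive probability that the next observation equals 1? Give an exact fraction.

48/109

obs 1: x=0 → posterior Dirichlet(8, 8, 5/4)
obs 2: x=2 → posterior Dirichlet(8, 8, 9/4)
obs 3: x=0 → posterior Dirichlet(9, 8, 9/4)
obs 4: x=1 → posterior Dirichlet(9, 9, 9/4)
obs 5: x=0 → posterior Dirichlet(10, 9, 9/4)
obs 6: x=0 → posterior Dirichlet(11, 9, 9/4)
obs 7: x=2 → posterior Dirichlet(11, 9, 13/4)
obs 8: x=1 → posterior Dirichlet(11, 10, 13/4)
obs 9: x=0 → posterior Dirichlet(12, 10, 13/4)
obs 10: x=1 → posterior Dirichlet(12, 11, 13/4)
obs 11: x=1 → posterior Dirichlet(12, 12, 13/4)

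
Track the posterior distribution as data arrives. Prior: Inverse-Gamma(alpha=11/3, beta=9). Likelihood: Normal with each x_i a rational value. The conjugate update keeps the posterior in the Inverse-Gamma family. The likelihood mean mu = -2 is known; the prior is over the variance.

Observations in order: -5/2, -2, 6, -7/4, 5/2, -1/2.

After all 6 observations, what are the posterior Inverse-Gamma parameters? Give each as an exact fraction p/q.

alpha=20/3, beta=1677/32

obs 1: x=-5/2 → posterior Inverse-Gamma(25/6, 73/8)
obs 2: x=-2 → posterior Inverse-Gamma(14/3, 73/8)
obs 3: x=6 → posterior Inverse-Gamma(31/6, 329/8)
obs 4: x=-7/4 → posterior Inverse-Gamma(17/3, 1317/32)
obs 5: x=5/2 → posterior Inverse-Gamma(37/6, 1641/32)
obs 6: x=-1/2 → posterior Inverse-Gamma(20/3, 1677/32)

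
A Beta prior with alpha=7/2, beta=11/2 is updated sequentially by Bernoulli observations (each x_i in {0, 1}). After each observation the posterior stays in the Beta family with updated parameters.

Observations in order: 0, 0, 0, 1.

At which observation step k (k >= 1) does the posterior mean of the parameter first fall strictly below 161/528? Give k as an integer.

obs 1: x=0 → posterior Beta(7/2, 13/2)
obs 2: x=0 → posterior Beta(7/2, 15/2)
obs 3: x=0 → posterior Beta(7/2, 17/2)
obs 4: x=1 → posterior Beta(9/2, 17/2)

k = 3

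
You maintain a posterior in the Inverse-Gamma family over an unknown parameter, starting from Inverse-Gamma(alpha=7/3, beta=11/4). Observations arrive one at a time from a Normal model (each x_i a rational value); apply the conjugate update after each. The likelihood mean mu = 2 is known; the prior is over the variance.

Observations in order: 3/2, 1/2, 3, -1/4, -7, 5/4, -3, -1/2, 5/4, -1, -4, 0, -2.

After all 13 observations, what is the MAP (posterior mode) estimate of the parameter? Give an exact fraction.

obs 1: x=3/2 → posterior Inverse-Gamma(17/6, 23/8)
obs 2: x=1/2 → posterior Inverse-Gamma(10/3, 4)
obs 3: x=3 → posterior Inverse-Gamma(23/6, 9/2)
obs 4: x=-1/4 → posterior Inverse-Gamma(13/3, 225/32)
obs 5: x=-7 → posterior Inverse-Gamma(29/6, 1521/32)
obs 6: x=5/4 → posterior Inverse-Gamma(16/3, 765/16)
obs 7: x=-3 → posterior Inverse-Gamma(35/6, 965/16)
obs 8: x=-1/2 → posterior Inverse-Gamma(19/3, 1015/16)
obs 9: x=5/4 → posterior Inverse-Gamma(41/6, 2039/32)
obs 10: x=-1 → posterior Inverse-Gamma(22/3, 2183/32)
obs 11: x=-4 → posterior Inverse-Gamma(47/6, 2759/32)
obs 12: x=0 → posterior Inverse-Gamma(25/3, 2823/32)
obs 13: x=-2 → posterior Inverse-Gamma(53/6, 3079/32)

9237/944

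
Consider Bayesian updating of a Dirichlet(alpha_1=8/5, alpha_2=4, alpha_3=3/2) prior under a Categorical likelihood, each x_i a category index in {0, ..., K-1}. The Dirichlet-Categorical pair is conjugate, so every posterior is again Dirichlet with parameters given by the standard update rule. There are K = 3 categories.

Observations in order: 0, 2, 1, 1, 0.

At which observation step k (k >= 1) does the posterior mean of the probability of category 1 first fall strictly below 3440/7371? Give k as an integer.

k = 2

obs 1: x=0 → posterior Dirichlet(13/5, 4, 3/2)
obs 2: x=2 → posterior Dirichlet(13/5, 4, 5/2)
obs 3: x=1 → posterior Dirichlet(13/5, 5, 5/2)
obs 4: x=1 → posterior Dirichlet(13/5, 6, 5/2)
obs 5: x=0 → posterior Dirichlet(18/5, 6, 5/2)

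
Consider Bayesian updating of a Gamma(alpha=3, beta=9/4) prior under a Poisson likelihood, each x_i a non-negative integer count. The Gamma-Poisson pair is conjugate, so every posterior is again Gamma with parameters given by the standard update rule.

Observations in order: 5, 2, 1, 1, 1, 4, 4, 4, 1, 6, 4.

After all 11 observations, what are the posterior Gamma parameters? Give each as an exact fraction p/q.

obs 1: x=5 → posterior Gamma(8, 13/4)
obs 2: x=2 → posterior Gamma(10, 17/4)
obs 3: x=1 → posterior Gamma(11, 21/4)
obs 4: x=1 → posterior Gamma(12, 25/4)
obs 5: x=1 → posterior Gamma(13, 29/4)
obs 6: x=4 → posterior Gamma(17, 33/4)
obs 7: x=4 → posterior Gamma(21, 37/4)
obs 8: x=4 → posterior Gamma(25, 41/4)
obs 9: x=1 → posterior Gamma(26, 45/4)
obs 10: x=6 → posterior Gamma(32, 49/4)
obs 11: x=4 → posterior Gamma(36, 53/4)

alpha=36, beta=53/4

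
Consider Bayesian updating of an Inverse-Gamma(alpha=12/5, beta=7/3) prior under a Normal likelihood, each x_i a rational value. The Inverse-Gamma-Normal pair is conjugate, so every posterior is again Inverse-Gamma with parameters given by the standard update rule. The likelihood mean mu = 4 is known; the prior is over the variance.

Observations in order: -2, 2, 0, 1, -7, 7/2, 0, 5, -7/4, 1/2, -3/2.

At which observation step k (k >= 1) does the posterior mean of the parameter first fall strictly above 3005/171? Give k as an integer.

k = 5

obs 1: x=-2 → posterior Inverse-Gamma(29/10, 61/3)
obs 2: x=2 → posterior Inverse-Gamma(17/5, 67/3)
obs 3: x=0 → posterior Inverse-Gamma(39/10, 91/3)
obs 4: x=1 → posterior Inverse-Gamma(22/5, 209/6)
obs 5: x=-7 → posterior Inverse-Gamma(49/10, 286/3)
obs 6: x=7/2 → posterior Inverse-Gamma(27/5, 2291/24)
obs 7: x=0 → posterior Inverse-Gamma(59/10, 2483/24)
obs 8: x=5 → posterior Inverse-Gamma(32/5, 2495/24)
obs 9: x=-7/4 → posterior Inverse-Gamma(69/10, 11567/96)
obs 10: x=1/2 → posterior Inverse-Gamma(37/5, 12155/96)
obs 11: x=-3/2 → posterior Inverse-Gamma(79/10, 13607/96)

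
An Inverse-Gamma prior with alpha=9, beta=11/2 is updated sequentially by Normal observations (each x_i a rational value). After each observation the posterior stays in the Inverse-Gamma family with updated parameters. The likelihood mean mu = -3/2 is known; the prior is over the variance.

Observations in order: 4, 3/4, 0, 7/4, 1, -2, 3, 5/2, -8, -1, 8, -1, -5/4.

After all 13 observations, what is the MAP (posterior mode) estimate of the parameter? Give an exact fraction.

1253/176

obs 1: x=4 → posterior Inverse-Gamma(19/2, 165/8)
obs 2: x=3/4 → posterior Inverse-Gamma(10, 741/32)
obs 3: x=0 → posterior Inverse-Gamma(21/2, 777/32)
obs 4: x=7/4 → posterior Inverse-Gamma(11, 473/16)
obs 5: x=1 → posterior Inverse-Gamma(23/2, 523/16)
obs 6: x=-2 → posterior Inverse-Gamma(12, 525/16)
obs 7: x=3 → posterior Inverse-Gamma(25/2, 687/16)
obs 8: x=5/2 → posterior Inverse-Gamma(13, 815/16)
obs 9: x=-8 → posterior Inverse-Gamma(27/2, 1153/16)
obs 10: x=-1 → posterior Inverse-Gamma(14, 1155/16)
obs 11: x=8 → posterior Inverse-Gamma(29/2, 1877/16)
obs 12: x=-1 → posterior Inverse-Gamma(15, 1879/16)
obs 13: x=-5/4 → posterior Inverse-Gamma(31/2, 3759/32)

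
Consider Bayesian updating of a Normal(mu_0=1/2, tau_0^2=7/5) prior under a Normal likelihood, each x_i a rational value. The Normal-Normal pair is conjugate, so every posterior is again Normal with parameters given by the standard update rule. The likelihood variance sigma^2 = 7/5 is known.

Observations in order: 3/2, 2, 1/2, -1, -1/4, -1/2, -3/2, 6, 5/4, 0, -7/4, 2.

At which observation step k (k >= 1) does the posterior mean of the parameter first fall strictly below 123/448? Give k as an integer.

obs 1: x=3/2 → posterior Normal(1, 7/10)
obs 2: x=2 → posterior Normal(4/3, 7/15)
obs 3: x=1/2 → posterior Normal(9/8, 7/20)
obs 4: x=-1 → posterior Normal(7/10, 7/25)
obs 5: x=-1/4 → posterior Normal(13/24, 7/30)
obs 6: x=-1/2 → posterior Normal(11/28, 1/5)
obs 7: x=-3/2 → posterior Normal(5/32, 7/40)
obs 8: x=6 → posterior Normal(29/36, 7/45)
obs 9: x=5/4 → posterior Normal(17/20, 7/50)
obs 10: x=0 → posterior Normal(17/22, 7/55)
obs 11: x=-7/4 → posterior Normal(9/16, 7/60)
obs 12: x=2 → posterior Normal(35/52, 7/65)

k = 7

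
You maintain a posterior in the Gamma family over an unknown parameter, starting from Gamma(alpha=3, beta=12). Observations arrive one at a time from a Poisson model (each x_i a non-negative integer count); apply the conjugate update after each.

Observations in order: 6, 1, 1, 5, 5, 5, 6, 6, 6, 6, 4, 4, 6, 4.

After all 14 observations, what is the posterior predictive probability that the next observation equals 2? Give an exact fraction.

obs 1: x=6 → posterior Gamma(9, 13)
obs 2: x=1 → posterior Gamma(10, 14)
obs 3: x=1 → posterior Gamma(11, 15)
obs 4: x=5 → posterior Gamma(16, 16)
obs 5: x=5 → posterior Gamma(21, 17)
obs 6: x=5 → posterior Gamma(26, 18)
obs 7: x=6 → posterior Gamma(32, 19)
obs 8: x=6 → posterior Gamma(38, 20)
obs 9: x=6 → posterior Gamma(44, 21)
obs 10: x=6 → posterior Gamma(50, 22)
obs 11: x=4 → posterior Gamma(54, 23)
obs 12: x=4 → posterior Gamma(58, 24)
obs 13: x=6 → posterior Gamma(64, 25)
obs 14: x=4 → posterior Gamma(68, 26)

1292392458386405849137651570086066759850875219089610237127090108050973776790829505740548438262546432/5228080143043843084895232761630250394879802048576763864267558971910557498410330867878474031283071683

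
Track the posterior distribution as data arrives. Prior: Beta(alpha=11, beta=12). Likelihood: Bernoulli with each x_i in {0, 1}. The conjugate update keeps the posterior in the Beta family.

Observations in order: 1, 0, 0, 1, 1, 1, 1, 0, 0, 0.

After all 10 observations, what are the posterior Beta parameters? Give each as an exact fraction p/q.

obs 1: x=1 → posterior Beta(12, 12)
obs 2: x=0 → posterior Beta(12, 13)
obs 3: x=0 → posterior Beta(12, 14)
obs 4: x=1 → posterior Beta(13, 14)
obs 5: x=1 → posterior Beta(14, 14)
obs 6: x=1 → posterior Beta(15, 14)
obs 7: x=1 → posterior Beta(16, 14)
obs 8: x=0 → posterior Beta(16, 15)
obs 9: x=0 → posterior Beta(16, 16)
obs 10: x=0 → posterior Beta(16, 17)

alpha=16, beta=17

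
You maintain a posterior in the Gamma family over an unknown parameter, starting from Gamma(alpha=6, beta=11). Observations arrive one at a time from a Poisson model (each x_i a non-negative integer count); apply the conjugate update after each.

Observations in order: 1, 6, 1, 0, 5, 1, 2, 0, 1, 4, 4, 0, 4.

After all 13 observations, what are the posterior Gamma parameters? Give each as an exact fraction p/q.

obs 1: x=1 → posterior Gamma(7, 12)
obs 2: x=6 → posterior Gamma(13, 13)
obs 3: x=1 → posterior Gamma(14, 14)
obs 4: x=0 → posterior Gamma(14, 15)
obs 5: x=5 → posterior Gamma(19, 16)
obs 6: x=1 → posterior Gamma(20, 17)
obs 7: x=2 → posterior Gamma(22, 18)
obs 8: x=0 → posterior Gamma(22, 19)
obs 9: x=1 → posterior Gamma(23, 20)
obs 10: x=4 → posterior Gamma(27, 21)
obs 11: x=4 → posterior Gamma(31, 22)
obs 12: x=0 → posterior Gamma(31, 23)
obs 13: x=4 → posterior Gamma(35, 24)

alpha=35, beta=24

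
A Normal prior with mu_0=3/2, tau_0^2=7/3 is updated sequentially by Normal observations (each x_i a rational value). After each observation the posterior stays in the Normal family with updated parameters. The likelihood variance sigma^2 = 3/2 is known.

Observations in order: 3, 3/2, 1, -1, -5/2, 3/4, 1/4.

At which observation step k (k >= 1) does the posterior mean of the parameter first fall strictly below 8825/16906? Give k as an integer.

k = 7

obs 1: x=3 → posterior Normal(111/46, 21/23)
obs 2: x=3/2 → posterior Normal(153/74, 21/37)
obs 3: x=1 → posterior Normal(181/102, 7/17)
obs 4: x=-1 → posterior Normal(153/130, 21/65)
obs 5: x=-5/2 → posterior Normal(83/158, 21/79)
obs 6: x=3/4 → posterior Normal(52/93, 7/31)
obs 7: x=1/4 → posterior Normal(111/214, 21/107)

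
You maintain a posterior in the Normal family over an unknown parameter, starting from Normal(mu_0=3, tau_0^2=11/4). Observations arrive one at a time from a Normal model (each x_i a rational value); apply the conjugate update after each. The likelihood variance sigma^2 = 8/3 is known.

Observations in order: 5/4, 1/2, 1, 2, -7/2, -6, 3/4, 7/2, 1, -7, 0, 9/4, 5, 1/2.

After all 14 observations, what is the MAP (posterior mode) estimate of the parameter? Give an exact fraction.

549/1976

obs 1: x=5/4 → posterior Normal(549/260, 88/65)
obs 2: x=1/2 → posterior Normal(615/392, 44/49)
obs 3: x=1 → posterior Normal(747/524, 88/131)
obs 4: x=2 → posterior Normal(1011/656, 22/41)
obs 5: x=-7/2 → posterior Normal(549/788, 88/197)
obs 6: x=-6 → posterior Normal(-243/920, 44/115)
obs 7: x=3/4 → posterior Normal(-36/263, 88/263)
obs 8: x=7/2 → posterior Normal(159/592, 11/37)
obs 9: x=1 → posterior Normal(225/658, 88/329)
obs 10: x=-7 → posterior Normal(-237/724, 44/181)
obs 11: x=0 → posterior Normal(-3/10, 88/395)
obs 12: x=9/4 → posterior Normal(-177/1712, 22/107)
obs 13: x=5 → posterior Normal(483/1844, 88/461)
obs 14: x=1/2 → posterior Normal(549/1976, 44/247)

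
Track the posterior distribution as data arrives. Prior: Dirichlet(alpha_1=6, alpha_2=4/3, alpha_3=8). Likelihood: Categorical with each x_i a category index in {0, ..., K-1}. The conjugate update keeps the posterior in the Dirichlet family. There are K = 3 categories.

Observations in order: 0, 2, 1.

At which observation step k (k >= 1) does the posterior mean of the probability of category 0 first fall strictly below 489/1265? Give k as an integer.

obs 1: x=0 → posterior Dirichlet(7, 4/3, 8)
obs 2: x=2 → posterior Dirichlet(7, 4/3, 9)
obs 3: x=1 → posterior Dirichlet(7, 7/3, 9)

k = 3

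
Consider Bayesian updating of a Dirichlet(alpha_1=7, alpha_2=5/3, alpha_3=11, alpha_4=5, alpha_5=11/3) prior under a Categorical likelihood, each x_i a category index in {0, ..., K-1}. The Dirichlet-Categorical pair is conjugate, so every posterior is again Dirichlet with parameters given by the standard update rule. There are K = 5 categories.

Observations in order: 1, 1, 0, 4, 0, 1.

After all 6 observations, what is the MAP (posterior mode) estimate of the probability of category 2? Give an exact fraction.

15/44

obs 1: x=1 → posterior Dirichlet(7, 8/3, 11, 5, 11/3)
obs 2: x=1 → posterior Dirichlet(7, 11/3, 11, 5, 11/3)
obs 3: x=0 → posterior Dirichlet(8, 11/3, 11, 5, 11/3)
obs 4: x=4 → posterior Dirichlet(8, 11/3, 11, 5, 14/3)
obs 5: x=0 → posterior Dirichlet(9, 11/3, 11, 5, 14/3)
obs 6: x=1 → posterior Dirichlet(9, 14/3, 11, 5, 14/3)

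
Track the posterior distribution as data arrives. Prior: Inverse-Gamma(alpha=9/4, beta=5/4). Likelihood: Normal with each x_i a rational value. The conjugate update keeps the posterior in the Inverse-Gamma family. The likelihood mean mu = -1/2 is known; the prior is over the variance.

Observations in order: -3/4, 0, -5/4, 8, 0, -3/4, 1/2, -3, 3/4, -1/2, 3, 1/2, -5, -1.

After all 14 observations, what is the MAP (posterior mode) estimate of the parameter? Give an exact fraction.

237/41

obs 1: x=-3/4 → posterior Inverse-Gamma(11/4, 41/32)
obs 2: x=0 → posterior Inverse-Gamma(13/4, 45/32)
obs 3: x=-5/4 → posterior Inverse-Gamma(15/4, 27/16)
obs 4: x=8 → posterior Inverse-Gamma(17/4, 605/16)
obs 5: x=0 → posterior Inverse-Gamma(19/4, 607/16)
obs 6: x=-3/4 → posterior Inverse-Gamma(21/4, 1215/32)
obs 7: x=1/2 → posterior Inverse-Gamma(23/4, 1231/32)
obs 8: x=-3 → posterior Inverse-Gamma(25/4, 1331/32)
obs 9: x=3/4 → posterior Inverse-Gamma(27/4, 339/8)
obs 10: x=-1/2 → posterior Inverse-Gamma(29/4, 339/8)
obs 11: x=3 → posterior Inverse-Gamma(31/4, 97/2)
obs 12: x=1/2 → posterior Inverse-Gamma(33/4, 49)
obs 13: x=-5 → posterior Inverse-Gamma(35/4, 473/8)
obs 14: x=-1 → posterior Inverse-Gamma(37/4, 237/4)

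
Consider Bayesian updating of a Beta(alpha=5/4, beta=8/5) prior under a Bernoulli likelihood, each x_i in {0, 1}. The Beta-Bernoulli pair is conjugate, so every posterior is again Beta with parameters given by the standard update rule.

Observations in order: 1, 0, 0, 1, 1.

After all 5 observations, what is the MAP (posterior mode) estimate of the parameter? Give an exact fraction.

5/9

obs 1: x=1 → posterior Beta(9/4, 8/5)
obs 2: x=0 → posterior Beta(9/4, 13/5)
obs 3: x=0 → posterior Beta(9/4, 18/5)
obs 4: x=1 → posterior Beta(13/4, 18/5)
obs 5: x=1 → posterior Beta(17/4, 18/5)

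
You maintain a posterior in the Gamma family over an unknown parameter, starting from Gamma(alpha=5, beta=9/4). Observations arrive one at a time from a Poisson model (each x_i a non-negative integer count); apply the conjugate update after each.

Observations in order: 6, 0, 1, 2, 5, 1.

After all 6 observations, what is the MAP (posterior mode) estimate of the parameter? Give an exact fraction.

obs 1: x=6 → posterior Gamma(11, 13/4)
obs 2: x=0 → posterior Gamma(11, 17/4)
obs 3: x=1 → posterior Gamma(12, 21/4)
obs 4: x=2 → posterior Gamma(14, 25/4)
obs 5: x=5 → posterior Gamma(19, 29/4)
obs 6: x=1 → posterior Gamma(20, 33/4)

76/33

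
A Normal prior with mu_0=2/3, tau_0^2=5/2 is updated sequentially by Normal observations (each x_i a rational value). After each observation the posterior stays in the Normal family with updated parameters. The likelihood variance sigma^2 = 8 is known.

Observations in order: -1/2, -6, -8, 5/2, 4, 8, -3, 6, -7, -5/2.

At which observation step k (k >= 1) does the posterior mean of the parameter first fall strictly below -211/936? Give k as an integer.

obs 1: x=-1/2 → posterior Normal(7/18, 40/21)
obs 2: x=-6 → posterior Normal(-131/156, 20/13)
obs 3: x=-8 → posterior Normal(-371/186, 40/31)
obs 4: x=5/2 → posterior Normal(-37/27, 10/9)
obs 5: x=4 → posterior Normal(-88/123, 40/41)
obs 6: x=8 → posterior Normal(16/69, 20/23)
obs 7: x=-3 → posterior Normal(-13/153, 40/51)
obs 8: x=6 → posterior Normal(11/24, 5/7)
obs 9: x=-7 → posterior Normal(-28/183, 40/61)
obs 10: x=-5/2 → posterior Normal(-131/396, 20/33)

k = 2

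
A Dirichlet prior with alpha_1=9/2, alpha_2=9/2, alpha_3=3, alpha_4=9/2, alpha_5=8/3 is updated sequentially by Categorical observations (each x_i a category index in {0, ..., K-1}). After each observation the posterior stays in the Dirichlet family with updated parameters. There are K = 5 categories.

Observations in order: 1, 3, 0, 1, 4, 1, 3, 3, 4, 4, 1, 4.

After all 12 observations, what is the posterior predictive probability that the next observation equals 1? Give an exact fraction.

3/11

obs 1: x=1 → posterior Dirichlet(9/2, 11/2, 3, 9/2, 8/3)
obs 2: x=3 → posterior Dirichlet(9/2, 11/2, 3, 11/2, 8/3)
obs 3: x=0 → posterior Dirichlet(11/2, 11/2, 3, 11/2, 8/3)
obs 4: x=1 → posterior Dirichlet(11/2, 13/2, 3, 11/2, 8/3)
obs 5: x=4 → posterior Dirichlet(11/2, 13/2, 3, 11/2, 11/3)
obs 6: x=1 → posterior Dirichlet(11/2, 15/2, 3, 11/2, 11/3)
obs 7: x=3 → posterior Dirichlet(11/2, 15/2, 3, 13/2, 11/3)
obs 8: x=3 → posterior Dirichlet(11/2, 15/2, 3, 15/2, 11/3)
obs 9: x=4 → posterior Dirichlet(11/2, 15/2, 3, 15/2, 14/3)
obs 10: x=4 → posterior Dirichlet(11/2, 15/2, 3, 15/2, 17/3)
obs 11: x=1 → posterior Dirichlet(11/2, 17/2, 3, 15/2, 17/3)
obs 12: x=4 → posterior Dirichlet(11/2, 17/2, 3, 15/2, 20/3)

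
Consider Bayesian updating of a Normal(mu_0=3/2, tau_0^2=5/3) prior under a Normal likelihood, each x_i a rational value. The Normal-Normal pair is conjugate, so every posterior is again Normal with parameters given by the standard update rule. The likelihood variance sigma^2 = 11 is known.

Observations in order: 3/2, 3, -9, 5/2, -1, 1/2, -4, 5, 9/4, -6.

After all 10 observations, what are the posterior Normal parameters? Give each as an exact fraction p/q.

mu_0=93/332, tau_0^2=55/83

obs 1: x=3/2 → posterior Normal(3/2, 55/38)
obs 2: x=3 → posterior Normal(72/43, 55/43)
obs 3: x=-9 → posterior Normal(9/16, 55/48)
obs 4: x=5/2 → posterior Normal(79/106, 55/53)
obs 5: x=-1 → posterior Normal(69/116, 55/58)
obs 6: x=1/2 → posterior Normal(37/63, 55/63)
obs 7: x=-4 → posterior Normal(1/4, 55/68)
obs 8: x=5 → posterior Normal(42/73, 55/73)
obs 9: x=9/4 → posterior Normal(71/104, 55/78)
obs 10: x=-6 → posterior Normal(93/332, 55/83)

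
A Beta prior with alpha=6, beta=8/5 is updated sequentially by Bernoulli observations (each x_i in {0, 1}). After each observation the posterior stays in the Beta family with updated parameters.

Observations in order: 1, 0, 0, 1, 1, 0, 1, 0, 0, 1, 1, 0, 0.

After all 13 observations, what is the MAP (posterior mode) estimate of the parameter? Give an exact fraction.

obs 1: x=1 → posterior Beta(7, 8/5)
obs 2: x=0 → posterior Beta(7, 13/5)
obs 3: x=0 → posterior Beta(7, 18/5)
obs 4: x=1 → posterior Beta(8, 18/5)
obs 5: x=1 → posterior Beta(9, 18/5)
obs 6: x=0 → posterior Beta(9, 23/5)
obs 7: x=1 → posterior Beta(10, 23/5)
obs 8: x=0 → posterior Beta(10, 28/5)
obs 9: x=0 → posterior Beta(10, 33/5)
obs 10: x=1 → posterior Beta(11, 33/5)
obs 11: x=1 → posterior Beta(12, 33/5)
obs 12: x=0 → posterior Beta(12, 38/5)
obs 13: x=0 → posterior Beta(12, 43/5)

55/93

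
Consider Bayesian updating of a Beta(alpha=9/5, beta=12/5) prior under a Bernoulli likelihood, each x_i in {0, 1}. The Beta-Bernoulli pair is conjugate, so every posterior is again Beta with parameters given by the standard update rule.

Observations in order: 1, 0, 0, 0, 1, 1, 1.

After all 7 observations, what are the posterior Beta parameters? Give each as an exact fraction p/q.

obs 1: x=1 → posterior Beta(14/5, 12/5)
obs 2: x=0 → posterior Beta(14/5, 17/5)
obs 3: x=0 → posterior Beta(14/5, 22/5)
obs 4: x=0 → posterior Beta(14/5, 27/5)
obs 5: x=1 → posterior Beta(19/5, 27/5)
obs 6: x=1 → posterior Beta(24/5, 27/5)
obs 7: x=1 → posterior Beta(29/5, 27/5)

alpha=29/5, beta=27/5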